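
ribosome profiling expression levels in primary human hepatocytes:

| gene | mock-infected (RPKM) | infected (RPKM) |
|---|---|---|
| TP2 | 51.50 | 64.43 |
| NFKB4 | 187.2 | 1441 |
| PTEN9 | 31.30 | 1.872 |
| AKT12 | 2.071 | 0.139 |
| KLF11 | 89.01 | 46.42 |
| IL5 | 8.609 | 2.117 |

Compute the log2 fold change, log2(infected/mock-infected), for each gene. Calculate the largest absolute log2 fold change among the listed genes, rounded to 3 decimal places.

4.064

log2(64.43/51.50) = 0.323  (TP2)
log2(1441/187.2) = 2.944  (NFKB4)
log2(1.872/31.30) = -4.064  (PTEN9)
log2(0.139/2.071) = -3.897  (AKT12)
log2(46.42/89.01) = -0.939  (KLF11)
log2(2.117/8.609) = -2.024  (IL5)
The largest magnitude belongs to PTEN9.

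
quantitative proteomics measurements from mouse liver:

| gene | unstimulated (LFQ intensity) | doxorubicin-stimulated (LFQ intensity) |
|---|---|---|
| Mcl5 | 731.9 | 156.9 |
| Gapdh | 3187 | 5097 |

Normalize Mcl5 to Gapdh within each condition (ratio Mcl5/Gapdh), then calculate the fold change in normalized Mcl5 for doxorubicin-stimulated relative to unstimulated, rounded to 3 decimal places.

Mcl5/Gapdh (unstimulated) = 731.9 / 3187 = 0.22965
Mcl5/Gapdh (doxorubicin-stimulated) = 156.9 / 5097 = 0.030783
Fold change = 0.030783 / 0.22965 = 0.1340

0.134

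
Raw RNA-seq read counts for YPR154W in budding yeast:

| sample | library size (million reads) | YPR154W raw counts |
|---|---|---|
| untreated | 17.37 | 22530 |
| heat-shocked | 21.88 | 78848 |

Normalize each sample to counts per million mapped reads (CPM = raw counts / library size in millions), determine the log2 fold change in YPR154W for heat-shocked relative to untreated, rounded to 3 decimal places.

CPM(untreated) = 22530 / 17.37 = 1297.0639
CPM(heat-shocked) = 78848 / 21.88 = 3603.6563
Fold change = 3603.6563 / 1297.0639 = 2.77832
log2(2.77832) = 1.4742

1.474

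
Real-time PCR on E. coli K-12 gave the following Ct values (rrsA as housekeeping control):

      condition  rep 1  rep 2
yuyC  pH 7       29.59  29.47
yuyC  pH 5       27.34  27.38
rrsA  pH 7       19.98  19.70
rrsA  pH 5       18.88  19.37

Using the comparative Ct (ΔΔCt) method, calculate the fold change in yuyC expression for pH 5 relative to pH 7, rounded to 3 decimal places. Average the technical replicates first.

Mean Ct: yuyC pH 7 29.530; yuyC pH 5 27.360; rrsA pH 7 19.840; rrsA pH 5 19.125
ΔCt(pH 7) = 29.530 − 19.840 = 9.690
ΔCt(pH 5) = 27.360 − 19.125 = 8.235
ΔΔCt = 8.235 − 9.690 = -1.455
Fold change = 2^(−(-1.455)) = 2^1.455 = 2.7416

2.742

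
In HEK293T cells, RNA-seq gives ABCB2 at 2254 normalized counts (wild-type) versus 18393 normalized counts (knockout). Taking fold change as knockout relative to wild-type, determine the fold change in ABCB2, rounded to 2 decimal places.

Fold change = 18393 / 2254 = 8.160
ABCB2 is upregulated.

8.16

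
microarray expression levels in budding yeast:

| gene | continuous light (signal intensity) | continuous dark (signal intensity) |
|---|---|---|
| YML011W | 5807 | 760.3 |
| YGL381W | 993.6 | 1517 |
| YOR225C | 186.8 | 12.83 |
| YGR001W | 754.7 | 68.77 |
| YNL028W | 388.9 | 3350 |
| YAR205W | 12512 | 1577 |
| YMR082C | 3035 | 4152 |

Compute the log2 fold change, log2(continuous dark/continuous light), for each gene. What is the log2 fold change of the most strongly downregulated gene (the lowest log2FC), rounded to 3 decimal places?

-3.864

log2(760.3/5807) = -2.933  (YML011W)
log2(1517/993.6) = 0.610  (YGL381W)
log2(12.83/186.8) = -3.864  (YOR225C)
log2(68.77/754.7) = -3.456  (YGR001W)
log2(3350/388.9) = 3.107  (YNL028W)
log2(1577/12512) = -2.988  (YAR205W)
log2(4152/3035) = 0.452  (YMR082C)
YOR225C is most strongly downregulated.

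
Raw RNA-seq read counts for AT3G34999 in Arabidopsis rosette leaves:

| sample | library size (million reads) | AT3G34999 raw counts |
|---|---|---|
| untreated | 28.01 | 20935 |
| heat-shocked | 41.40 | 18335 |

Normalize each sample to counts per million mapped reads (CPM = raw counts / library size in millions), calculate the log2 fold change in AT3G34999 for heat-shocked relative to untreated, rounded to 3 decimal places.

-0.755

CPM(untreated) = 20935 / 28.01 = 747.4116
CPM(heat-shocked) = 18335 / 41.40 = 442.8744
Fold change = 442.8744 / 747.4116 = 0.59254
log2(0.59254) = -0.7550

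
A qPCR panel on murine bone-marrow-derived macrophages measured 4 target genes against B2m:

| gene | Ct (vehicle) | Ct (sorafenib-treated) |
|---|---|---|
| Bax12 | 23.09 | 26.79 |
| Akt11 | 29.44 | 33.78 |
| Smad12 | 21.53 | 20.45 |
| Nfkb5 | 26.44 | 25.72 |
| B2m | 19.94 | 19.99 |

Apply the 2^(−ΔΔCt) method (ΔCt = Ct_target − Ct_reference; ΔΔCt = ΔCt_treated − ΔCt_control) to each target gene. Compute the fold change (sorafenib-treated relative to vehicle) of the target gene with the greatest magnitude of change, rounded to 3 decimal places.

Bax12: ΔΔCt = (26.79−19.99) − (23.09−19.94) = 6.80 − 3.15 = 3.65; fold change = 2^-3.65 = 0.080
Akt11: ΔΔCt = (33.78−19.99) − (29.44−19.94) = 13.79 − 9.50 = 4.29; fold change = 2^-4.29 = 0.051
Smad12: ΔΔCt = (20.45−19.99) − (21.53−19.94) = 0.46 − 1.59 = -1.13; fold change = 2^1.13 = 2.189
Nfkb5: ΔΔCt = (25.72−19.99) − (26.44−19.94) = 5.73 − 6.50 = -0.77; fold change = 2^0.77 = 1.705
Akt11 has the largest |ΔΔCt| = 4.29.

0.051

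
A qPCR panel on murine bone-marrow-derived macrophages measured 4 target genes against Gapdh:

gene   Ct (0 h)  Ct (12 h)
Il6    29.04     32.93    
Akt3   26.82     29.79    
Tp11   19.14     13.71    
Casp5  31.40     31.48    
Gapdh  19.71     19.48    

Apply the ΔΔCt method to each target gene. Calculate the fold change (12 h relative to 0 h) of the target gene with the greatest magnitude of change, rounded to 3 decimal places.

36.758

Il6: ΔΔCt = (32.93−19.48) − (29.04−19.71) = 13.45 − 9.33 = 4.12; fold change = 2^-4.12 = 0.058
Akt3: ΔΔCt = (29.79−19.48) − (26.82−19.71) = 10.31 − 7.11 = 3.20; fold change = 2^-3.20 = 0.109
Tp11: ΔΔCt = (13.71−19.48) − (19.14−19.71) = -5.77 − (-0.57) = -5.20; fold change = 2^5.20 = 36.758
Casp5: ΔΔCt = (31.48−19.48) − (31.40−19.71) = 12.00 − 11.69 = 0.31; fold change = 2^-0.31 = 0.807
Tp11 has the largest |ΔΔCt| = 5.20.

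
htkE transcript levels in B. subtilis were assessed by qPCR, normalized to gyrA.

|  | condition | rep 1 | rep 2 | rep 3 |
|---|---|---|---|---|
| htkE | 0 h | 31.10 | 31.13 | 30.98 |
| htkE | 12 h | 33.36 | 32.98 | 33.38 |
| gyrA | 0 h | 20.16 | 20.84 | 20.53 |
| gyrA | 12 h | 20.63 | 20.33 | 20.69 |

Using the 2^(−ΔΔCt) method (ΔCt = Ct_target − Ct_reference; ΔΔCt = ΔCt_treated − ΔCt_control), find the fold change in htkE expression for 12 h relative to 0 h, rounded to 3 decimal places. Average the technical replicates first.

0.228

Mean Ct: htkE 0 h 31.070; htkE 12 h 33.240; gyrA 0 h 20.510; gyrA 12 h 20.550
ΔCt(0 h) = 31.070 − 20.510 = 10.560
ΔCt(12 h) = 33.240 − 20.550 = 12.690
ΔΔCt = 12.690 − 10.560 = 2.130
Fold change = 2^(−2.130) = 0.2285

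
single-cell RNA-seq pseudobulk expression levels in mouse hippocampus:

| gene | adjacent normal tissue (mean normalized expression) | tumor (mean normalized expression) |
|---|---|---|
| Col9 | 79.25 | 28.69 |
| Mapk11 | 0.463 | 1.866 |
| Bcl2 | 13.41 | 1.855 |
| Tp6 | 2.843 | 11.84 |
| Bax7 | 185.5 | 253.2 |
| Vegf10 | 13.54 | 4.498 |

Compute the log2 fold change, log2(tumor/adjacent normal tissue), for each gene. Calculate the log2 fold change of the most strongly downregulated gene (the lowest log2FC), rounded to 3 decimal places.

log2(28.69/79.25) = -1.466  (Col9)
log2(1.866/0.463) = 2.011  (Mapk11)
log2(1.855/13.41) = -2.854  (Bcl2)
log2(11.84/2.843) = 2.058  (Tp6)
log2(253.2/185.5) = 0.449  (Bax7)
log2(4.498/13.54) = -1.590  (Vegf10)
Bcl2 is most strongly downregulated.

-2.854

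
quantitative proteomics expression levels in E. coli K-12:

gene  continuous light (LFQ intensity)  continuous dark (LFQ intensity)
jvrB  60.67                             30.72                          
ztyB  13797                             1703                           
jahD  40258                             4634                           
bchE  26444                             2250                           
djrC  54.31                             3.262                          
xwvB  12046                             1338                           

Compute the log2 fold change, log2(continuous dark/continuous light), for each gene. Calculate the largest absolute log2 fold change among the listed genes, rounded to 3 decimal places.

4.057

log2(30.72/60.67) = -0.982  (jvrB)
log2(1703/13797) = -3.018  (ztyB)
log2(4634/40258) = -3.119  (jahD)
log2(2250/26444) = -3.555  (bchE)
log2(3.262/54.31) = -4.057  (djrC)
log2(1338/12046) = -3.170  (xwvB)
The largest magnitude belongs to djrC.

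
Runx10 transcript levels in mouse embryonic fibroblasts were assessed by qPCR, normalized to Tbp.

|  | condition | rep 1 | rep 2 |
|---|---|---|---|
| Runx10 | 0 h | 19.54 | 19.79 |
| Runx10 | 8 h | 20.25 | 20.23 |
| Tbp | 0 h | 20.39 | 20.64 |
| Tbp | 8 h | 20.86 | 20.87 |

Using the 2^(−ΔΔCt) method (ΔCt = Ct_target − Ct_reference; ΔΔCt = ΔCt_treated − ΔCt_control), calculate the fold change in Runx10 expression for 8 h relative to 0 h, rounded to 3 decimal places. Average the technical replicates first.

0.856

Mean Ct: Runx10 0 h 19.665; Runx10 8 h 20.240; Tbp 0 h 20.515; Tbp 8 h 20.865
ΔCt(0 h) = 19.665 − 20.515 = -0.850
ΔCt(8 h) = 20.240 − 20.865 = -0.625
ΔΔCt = -0.625 − (-0.850) = 0.225
Fold change = 2^(−0.225) = 0.8556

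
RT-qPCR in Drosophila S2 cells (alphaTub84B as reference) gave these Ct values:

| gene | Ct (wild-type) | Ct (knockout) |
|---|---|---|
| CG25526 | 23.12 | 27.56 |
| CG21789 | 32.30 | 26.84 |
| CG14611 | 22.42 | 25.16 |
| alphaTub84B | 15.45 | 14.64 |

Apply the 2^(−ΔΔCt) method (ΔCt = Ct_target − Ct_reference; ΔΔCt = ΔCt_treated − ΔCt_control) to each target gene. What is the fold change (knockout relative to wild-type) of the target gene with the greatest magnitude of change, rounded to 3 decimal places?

CG25526: ΔΔCt = (27.56−14.64) − (23.12−15.45) = 12.92 − 7.67 = 5.25; fold change = 2^-5.25 = 0.026
CG21789: ΔΔCt = (26.84−14.64) − (32.30−15.45) = 12.20 − 16.85 = -4.65; fold change = 2^4.65 = 25.107
CG14611: ΔΔCt = (25.16−14.64) − (22.42−15.45) = 10.52 − 6.97 = 3.55; fold change = 2^-3.55 = 0.085
CG25526 has the largest |ΔΔCt| = 5.25.

0.026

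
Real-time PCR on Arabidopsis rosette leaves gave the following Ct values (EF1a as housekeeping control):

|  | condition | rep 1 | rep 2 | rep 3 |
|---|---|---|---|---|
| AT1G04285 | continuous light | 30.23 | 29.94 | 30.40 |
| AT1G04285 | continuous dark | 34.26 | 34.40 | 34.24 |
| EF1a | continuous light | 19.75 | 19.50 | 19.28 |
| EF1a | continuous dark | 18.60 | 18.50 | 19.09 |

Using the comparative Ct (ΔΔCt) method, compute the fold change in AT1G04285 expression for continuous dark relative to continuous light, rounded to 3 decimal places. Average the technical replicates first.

Mean Ct: AT1G04285 continuous light 30.190; AT1G04285 continuous dark 34.300; EF1a continuous light 19.510; EF1a continuous dark 18.730
ΔCt(continuous light) = 30.190 − 19.510 = 10.680
ΔCt(continuous dark) = 34.300 − 18.730 = 15.570
ΔΔCt = 15.570 − 10.680 = 4.890
Fold change = 2^(−4.890) = 0.0337

0.034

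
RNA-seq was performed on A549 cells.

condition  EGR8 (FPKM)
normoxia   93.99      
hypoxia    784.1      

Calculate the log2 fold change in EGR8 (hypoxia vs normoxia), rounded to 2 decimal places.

Fold change = 784.1 / 93.99 = 8.3424
log2(8.3424) = 3.060

3.06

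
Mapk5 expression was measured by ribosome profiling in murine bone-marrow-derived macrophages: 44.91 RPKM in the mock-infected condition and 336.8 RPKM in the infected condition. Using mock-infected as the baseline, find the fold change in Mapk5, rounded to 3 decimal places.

Fold change = 336.8 / 44.91 = 7.4994
Mapk5 is upregulated.

7.499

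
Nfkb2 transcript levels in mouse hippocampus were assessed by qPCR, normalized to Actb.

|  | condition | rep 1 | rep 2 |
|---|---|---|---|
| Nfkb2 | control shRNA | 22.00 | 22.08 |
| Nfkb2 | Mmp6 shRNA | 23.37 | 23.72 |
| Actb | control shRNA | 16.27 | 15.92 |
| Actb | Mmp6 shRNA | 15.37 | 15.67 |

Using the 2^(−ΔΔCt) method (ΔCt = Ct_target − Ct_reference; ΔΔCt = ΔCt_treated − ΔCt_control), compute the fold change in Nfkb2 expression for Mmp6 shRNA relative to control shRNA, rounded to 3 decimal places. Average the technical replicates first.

0.237

Mean Ct: Nfkb2 control shRNA 22.040; Nfkb2 Mmp6 shRNA 23.545; Actb control shRNA 16.095; Actb Mmp6 shRNA 15.520
ΔCt(control shRNA) = 22.040 − 16.095 = 5.945
ΔCt(Mmp6 shRNA) = 23.545 − 15.520 = 8.025
ΔΔCt = 8.025 − 5.945 = 2.080
Fold change = 2^(−2.080) = 0.2365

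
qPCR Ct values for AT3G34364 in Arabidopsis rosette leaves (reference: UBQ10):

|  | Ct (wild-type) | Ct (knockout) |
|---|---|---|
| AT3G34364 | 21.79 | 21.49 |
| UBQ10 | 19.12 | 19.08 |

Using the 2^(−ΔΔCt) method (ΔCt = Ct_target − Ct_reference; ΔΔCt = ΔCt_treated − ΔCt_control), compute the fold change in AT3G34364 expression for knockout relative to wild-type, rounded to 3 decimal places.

ΔCt(wild-type) = 21.790 − 19.120 = 2.670
ΔCt(knockout) = 21.490 − 19.080 = 2.410
ΔΔCt = 2.410 − 2.670 = -0.260
Fold change = 2^(−(-0.260)) = 2^0.260 = 1.1975

1.197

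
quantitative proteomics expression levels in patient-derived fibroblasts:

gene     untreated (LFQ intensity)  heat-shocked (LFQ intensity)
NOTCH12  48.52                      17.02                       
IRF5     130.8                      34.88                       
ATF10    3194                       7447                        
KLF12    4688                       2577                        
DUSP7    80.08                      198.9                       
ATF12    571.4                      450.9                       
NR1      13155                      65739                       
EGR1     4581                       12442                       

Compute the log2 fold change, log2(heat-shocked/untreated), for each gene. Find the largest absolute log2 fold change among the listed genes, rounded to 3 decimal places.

log2(17.02/48.52) = -1.511  (NOTCH12)
log2(34.88/130.8) = -1.907  (IRF5)
log2(7447/3194) = 1.221  (ATF10)
log2(2577/4688) = -0.863  (KLF12)
log2(198.9/80.08) = 1.313  (DUSP7)
log2(450.9/571.4) = -0.342  (ATF12)
log2(65739/13155) = 2.321  (NR1)
log2(12442/4581) = 1.441  (EGR1)
The largest magnitude belongs to NR1.

2.321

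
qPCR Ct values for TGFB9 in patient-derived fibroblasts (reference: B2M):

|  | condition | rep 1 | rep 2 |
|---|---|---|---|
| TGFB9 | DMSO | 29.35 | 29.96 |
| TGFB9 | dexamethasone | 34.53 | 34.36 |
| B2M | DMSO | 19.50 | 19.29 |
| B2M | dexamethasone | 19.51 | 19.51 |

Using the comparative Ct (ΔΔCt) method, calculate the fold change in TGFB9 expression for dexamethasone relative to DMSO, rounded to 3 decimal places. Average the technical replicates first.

0.039

Mean Ct: TGFB9 DMSO 29.655; TGFB9 dexamethasone 34.445; B2M DMSO 19.395; B2M dexamethasone 19.510
ΔCt(DMSO) = 29.655 − 19.395 = 10.260
ΔCt(dexamethasone) = 34.445 − 19.510 = 14.935
ΔΔCt = 14.935 − 10.260 = 4.675
Fold change = 2^(−4.675) = 0.0391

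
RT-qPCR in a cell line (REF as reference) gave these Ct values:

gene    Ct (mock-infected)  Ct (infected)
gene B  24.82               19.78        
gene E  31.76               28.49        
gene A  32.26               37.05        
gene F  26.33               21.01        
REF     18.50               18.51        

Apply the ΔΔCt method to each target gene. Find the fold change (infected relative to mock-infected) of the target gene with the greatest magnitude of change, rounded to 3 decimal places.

gene B: ΔΔCt = (19.78−18.51) − (24.82−18.50) = 1.27 − 6.32 = -5.05; fold change = 2^5.05 = 33.128
gene E: ΔΔCt = (28.49−18.51) − (31.76−18.50) = 9.98 − 13.26 = -3.28; fold change = 2^3.28 = 9.714
gene A: ΔΔCt = (37.05−18.51) − (32.26−18.50) = 18.54 − 13.76 = 4.78; fold change = 2^-4.78 = 0.036
gene F: ΔΔCt = (21.01−18.51) − (26.33−18.50) = 2.50 − 7.83 = -5.33; fold change = 2^5.33 = 40.224
gene F has the largest |ΔΔCt| = 5.33.

40.224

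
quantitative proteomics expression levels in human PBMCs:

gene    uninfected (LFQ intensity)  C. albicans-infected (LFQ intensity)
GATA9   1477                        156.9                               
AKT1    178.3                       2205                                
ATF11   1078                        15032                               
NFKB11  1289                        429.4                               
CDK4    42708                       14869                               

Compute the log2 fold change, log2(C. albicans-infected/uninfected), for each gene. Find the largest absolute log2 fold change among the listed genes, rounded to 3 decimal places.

log2(156.9/1477) = -3.235  (GATA9)
log2(2205/178.3) = 3.628  (AKT1)
log2(15032/1078) = 3.802  (ATF11)
log2(429.4/1289) = -1.586  (NFKB11)
log2(14869/42708) = -1.522  (CDK4)
The largest magnitude belongs to ATF11.

3.802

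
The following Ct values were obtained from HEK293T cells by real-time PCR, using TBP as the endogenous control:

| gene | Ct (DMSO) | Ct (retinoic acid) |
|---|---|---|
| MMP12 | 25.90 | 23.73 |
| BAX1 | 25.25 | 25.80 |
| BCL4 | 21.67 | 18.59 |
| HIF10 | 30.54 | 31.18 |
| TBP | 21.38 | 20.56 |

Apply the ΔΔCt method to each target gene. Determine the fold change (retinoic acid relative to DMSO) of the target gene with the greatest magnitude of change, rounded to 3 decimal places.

MMP12: ΔΔCt = (23.73−20.56) − (25.90−21.38) = 3.17 − 4.52 = -1.35; fold change = 2^1.35 = 2.549
BAX1: ΔΔCt = (25.80−20.56) − (25.25−21.38) = 5.24 − 3.87 = 1.37; fold change = 2^-1.37 = 0.387
BCL4: ΔΔCt = (18.59−20.56) − (21.67−21.38) = -1.97 − 0.29 = -2.26; fold change = 2^2.26 = 4.790
HIF10: ΔΔCt = (31.18−20.56) − (30.54−21.38) = 10.62 − 9.16 = 1.46; fold change = 2^-1.46 = 0.363
BCL4 has the largest |ΔΔCt| = 2.26.

4.790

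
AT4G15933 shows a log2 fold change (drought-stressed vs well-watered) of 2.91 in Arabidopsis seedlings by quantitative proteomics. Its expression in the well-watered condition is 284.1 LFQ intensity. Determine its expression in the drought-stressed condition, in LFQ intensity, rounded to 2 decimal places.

2135.35

Fold change = 2^(2.91) = 7.5162
drought-stressed expression = 284.1 × 7.5162 = 2135.35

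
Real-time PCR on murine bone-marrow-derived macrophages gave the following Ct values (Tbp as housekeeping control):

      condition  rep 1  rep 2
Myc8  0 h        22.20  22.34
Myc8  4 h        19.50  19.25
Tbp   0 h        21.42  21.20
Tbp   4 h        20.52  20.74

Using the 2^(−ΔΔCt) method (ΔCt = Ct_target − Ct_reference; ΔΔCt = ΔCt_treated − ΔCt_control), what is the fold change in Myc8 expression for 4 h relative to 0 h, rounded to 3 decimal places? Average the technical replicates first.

Mean Ct: Myc8 0 h 22.270; Myc8 4 h 19.375; Tbp 0 h 21.310; Tbp 4 h 20.630
ΔCt(0 h) = 22.270 − 21.310 = 0.960
ΔCt(4 h) = 19.375 − 20.630 = -1.255
ΔΔCt = -1.255 − 0.960 = -2.215
Fold change = 2^(−(-2.215)) = 2^2.215 = 4.6428

4.643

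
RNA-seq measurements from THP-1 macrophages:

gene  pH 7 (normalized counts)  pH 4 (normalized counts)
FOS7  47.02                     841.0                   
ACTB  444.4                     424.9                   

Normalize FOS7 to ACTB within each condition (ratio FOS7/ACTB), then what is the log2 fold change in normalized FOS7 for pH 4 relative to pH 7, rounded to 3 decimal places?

4.225

FOS7/ACTB (pH 7) = 47.02 / 444.4 = 0.10581
FOS7/ACTB (pH 4) = 841.0 / 424.9 = 1.9793
Fold change = 1.9793 / 0.10581 = 18.7069
log2(18.7069) = 4.2255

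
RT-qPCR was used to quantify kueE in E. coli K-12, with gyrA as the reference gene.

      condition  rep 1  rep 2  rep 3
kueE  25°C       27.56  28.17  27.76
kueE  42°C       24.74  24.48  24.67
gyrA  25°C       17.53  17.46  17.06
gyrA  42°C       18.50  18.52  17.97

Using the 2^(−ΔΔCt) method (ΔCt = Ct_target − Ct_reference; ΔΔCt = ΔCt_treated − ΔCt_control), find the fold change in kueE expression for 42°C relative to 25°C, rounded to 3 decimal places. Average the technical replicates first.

18.126

Mean Ct: kueE 25°C 27.830; kueE 42°C 24.630; gyrA 25°C 17.350; gyrA 42°C 18.330
ΔCt(25°C) = 27.830 − 17.350 = 10.480
ΔCt(42°C) = 24.630 − 18.330 = 6.300
ΔΔCt = 6.300 − 10.480 = -4.180
Fold change = 2^(−(-4.180)) = 2^4.180 = 18.1261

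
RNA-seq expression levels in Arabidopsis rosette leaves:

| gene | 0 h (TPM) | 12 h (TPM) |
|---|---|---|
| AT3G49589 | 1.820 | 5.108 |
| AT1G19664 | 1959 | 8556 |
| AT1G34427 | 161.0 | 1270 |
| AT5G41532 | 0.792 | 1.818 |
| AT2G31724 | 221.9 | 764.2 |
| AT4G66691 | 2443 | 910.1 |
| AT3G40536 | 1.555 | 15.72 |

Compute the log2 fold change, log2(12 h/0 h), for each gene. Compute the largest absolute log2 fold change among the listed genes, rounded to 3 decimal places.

log2(5.108/1.820) = 1.489  (AT3G49589)
log2(8556/1959) = 2.127  (AT1G19664)
log2(1270/161.0) = 2.980  (AT1G34427)
log2(1.818/0.792) = 1.199  (AT5G41532)
log2(764.2/221.9) = 1.784  (AT2G31724)
log2(910.1/2443) = -1.425  (AT4G66691)
log2(15.72/1.555) = 3.338  (AT3G40536)
The largest magnitude belongs to AT3G40536.

3.338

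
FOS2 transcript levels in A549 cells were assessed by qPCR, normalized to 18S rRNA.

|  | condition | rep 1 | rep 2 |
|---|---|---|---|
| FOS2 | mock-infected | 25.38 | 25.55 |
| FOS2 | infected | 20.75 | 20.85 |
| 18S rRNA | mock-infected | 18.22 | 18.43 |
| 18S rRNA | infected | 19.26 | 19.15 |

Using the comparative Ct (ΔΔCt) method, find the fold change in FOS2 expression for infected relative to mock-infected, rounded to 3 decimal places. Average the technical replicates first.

46.689

Mean Ct: FOS2 mock-infected 25.465; FOS2 infected 20.800; 18S rRNA mock-infected 18.325; 18S rRNA infected 19.205
ΔCt(mock-infected) = 25.465 − 18.325 = 7.140
ΔCt(infected) = 20.800 − 19.205 = 1.595
ΔΔCt = 1.595 − 7.140 = -5.545
Fold change = 2^(−(-5.545)) = 2^5.545 = 46.6887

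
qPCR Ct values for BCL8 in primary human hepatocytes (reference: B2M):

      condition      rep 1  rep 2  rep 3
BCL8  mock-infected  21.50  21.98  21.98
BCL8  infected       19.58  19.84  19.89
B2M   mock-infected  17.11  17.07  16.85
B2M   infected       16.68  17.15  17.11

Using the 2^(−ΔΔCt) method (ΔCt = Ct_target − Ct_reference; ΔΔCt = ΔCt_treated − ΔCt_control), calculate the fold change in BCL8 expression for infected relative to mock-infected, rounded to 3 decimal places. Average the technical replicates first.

Mean Ct: BCL8 mock-infected 21.820; BCL8 infected 19.770; B2M mock-infected 17.010; B2M infected 16.980
ΔCt(mock-infected) = 21.820 − 17.010 = 4.810
ΔCt(infected) = 19.770 − 16.980 = 2.790
ΔΔCt = 2.790 − 4.810 = -2.020
Fold change = 2^(−(-2.020)) = 2^2.020 = 4.0558

4.056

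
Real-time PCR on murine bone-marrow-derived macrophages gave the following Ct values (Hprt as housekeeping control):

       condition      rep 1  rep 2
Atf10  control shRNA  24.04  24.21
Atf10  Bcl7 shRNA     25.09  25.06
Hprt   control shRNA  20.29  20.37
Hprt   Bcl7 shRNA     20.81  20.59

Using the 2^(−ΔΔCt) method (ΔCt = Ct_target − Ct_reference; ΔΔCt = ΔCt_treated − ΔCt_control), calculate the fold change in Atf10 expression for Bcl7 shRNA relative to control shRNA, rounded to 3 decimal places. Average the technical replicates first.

0.669

Mean Ct: Atf10 control shRNA 24.125; Atf10 Bcl7 shRNA 25.075; Hprt control shRNA 20.330; Hprt Bcl7 shRNA 20.700
ΔCt(control shRNA) = 24.125 − 20.330 = 3.795
ΔCt(Bcl7 shRNA) = 25.075 − 20.700 = 4.375
ΔΔCt = 4.375 − 3.795 = 0.580
Fold change = 2^(−0.580) = 0.6690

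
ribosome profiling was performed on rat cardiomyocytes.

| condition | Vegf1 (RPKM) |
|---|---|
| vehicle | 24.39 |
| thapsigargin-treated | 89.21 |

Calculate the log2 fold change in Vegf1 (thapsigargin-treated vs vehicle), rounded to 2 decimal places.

1.87

Fold change = 89.21 / 24.39 = 3.6576
log2(3.6576) = 1.871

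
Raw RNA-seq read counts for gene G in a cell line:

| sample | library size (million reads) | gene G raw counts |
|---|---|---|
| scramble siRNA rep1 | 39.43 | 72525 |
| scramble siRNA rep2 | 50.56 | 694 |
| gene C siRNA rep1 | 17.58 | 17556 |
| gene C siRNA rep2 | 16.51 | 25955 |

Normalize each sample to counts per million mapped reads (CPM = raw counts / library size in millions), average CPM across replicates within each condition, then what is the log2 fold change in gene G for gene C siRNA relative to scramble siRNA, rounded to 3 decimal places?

CPM(scramble siRNA rep1) = 72525 / 39.43 = 1839.3355
CPM(scramble siRNA rep2) = 694 / 50.56 = 13.7263
CPM(gene C siRNA rep1) = 17556 / 17.58 = 998.6348
CPM(gene C siRNA rep2) = 25955 / 16.51 = 1572.0775
mean CPM(scramble siRNA) = 926.5309; mean CPM(gene C siRNA) = 1285.3562
Fold change = 1285.3562 / 926.5309 = 1.38728
log2(1.38728) = 0.4723

0.472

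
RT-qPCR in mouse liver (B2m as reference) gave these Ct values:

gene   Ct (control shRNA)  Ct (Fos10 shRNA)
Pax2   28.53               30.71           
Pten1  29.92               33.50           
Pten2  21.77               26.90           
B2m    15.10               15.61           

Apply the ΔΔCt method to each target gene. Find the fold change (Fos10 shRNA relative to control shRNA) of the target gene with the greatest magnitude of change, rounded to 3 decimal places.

Pax2: ΔΔCt = (30.71−15.61) − (28.53−15.10) = 15.10 − 13.43 = 1.67; fold change = 2^-1.67 = 0.314
Pten1: ΔΔCt = (33.50−15.61) − (29.92−15.10) = 17.89 − 14.82 = 3.07; fold change = 2^-3.07 = 0.119
Pten2: ΔΔCt = (26.90−15.61) − (21.77−15.10) = 11.29 − 6.67 = 4.62; fold change = 2^-4.62 = 0.041
Pten2 has the largest |ΔΔCt| = 4.62.

0.041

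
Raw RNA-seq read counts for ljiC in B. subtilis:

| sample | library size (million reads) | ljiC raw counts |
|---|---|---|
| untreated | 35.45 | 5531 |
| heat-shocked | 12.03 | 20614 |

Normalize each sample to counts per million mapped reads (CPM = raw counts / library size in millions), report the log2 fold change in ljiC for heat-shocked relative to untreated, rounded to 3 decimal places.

3.457

CPM(untreated) = 5531 / 35.45 = 156.0226
CPM(heat-shocked) = 20614 / 12.03 = 1713.5495
Fold change = 1713.5495 / 156.0226 = 10.98270
log2(10.98270) = 3.4572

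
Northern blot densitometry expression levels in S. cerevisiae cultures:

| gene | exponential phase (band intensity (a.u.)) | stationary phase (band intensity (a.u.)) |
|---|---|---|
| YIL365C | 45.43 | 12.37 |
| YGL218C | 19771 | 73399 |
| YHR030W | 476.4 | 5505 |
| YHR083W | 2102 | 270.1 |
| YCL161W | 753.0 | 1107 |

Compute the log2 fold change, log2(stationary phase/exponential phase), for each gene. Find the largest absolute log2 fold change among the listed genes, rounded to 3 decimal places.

log2(12.37/45.43) = -1.877  (YIL365C)
log2(73399/19771) = 1.892  (YGL218C)
log2(5505/476.4) = 3.530  (YHR030W)
log2(270.1/2102) = -2.960  (YHR083W)
log2(1107/753.0) = 0.556  (YCL161W)
The largest magnitude belongs to YHR030W.

3.530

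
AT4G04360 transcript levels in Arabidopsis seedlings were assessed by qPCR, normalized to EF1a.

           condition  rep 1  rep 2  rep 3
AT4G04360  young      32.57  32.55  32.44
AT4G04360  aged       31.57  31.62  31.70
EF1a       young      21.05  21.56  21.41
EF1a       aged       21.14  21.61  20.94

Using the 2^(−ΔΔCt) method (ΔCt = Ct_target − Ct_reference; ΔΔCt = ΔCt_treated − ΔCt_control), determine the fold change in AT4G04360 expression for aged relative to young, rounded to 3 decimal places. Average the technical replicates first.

1.717

Mean Ct: AT4G04360 young 32.520; AT4G04360 aged 31.630; EF1a young 21.340; EF1a aged 21.230
ΔCt(young) = 32.520 − 21.340 = 11.180
ΔCt(aged) = 31.630 − 21.230 = 10.400
ΔΔCt = 10.400 − 11.180 = -0.780
Fold change = 2^(−(-0.780)) = 2^0.780 = 1.7171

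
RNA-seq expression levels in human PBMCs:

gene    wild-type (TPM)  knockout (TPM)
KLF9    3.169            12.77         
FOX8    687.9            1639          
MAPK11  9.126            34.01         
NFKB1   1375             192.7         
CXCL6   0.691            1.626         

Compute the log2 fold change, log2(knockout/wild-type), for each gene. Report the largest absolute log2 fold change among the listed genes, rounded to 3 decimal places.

2.835

log2(12.77/3.169) = 2.011  (KLF9)
log2(1639/687.9) = 1.253  (FOX8)
log2(34.01/9.126) = 1.898  (MAPK11)
log2(192.7/1375) = -2.835  (NFKB1)
log2(1.626/0.691) = 1.235  (CXCL6)
The largest magnitude belongs to NFKB1.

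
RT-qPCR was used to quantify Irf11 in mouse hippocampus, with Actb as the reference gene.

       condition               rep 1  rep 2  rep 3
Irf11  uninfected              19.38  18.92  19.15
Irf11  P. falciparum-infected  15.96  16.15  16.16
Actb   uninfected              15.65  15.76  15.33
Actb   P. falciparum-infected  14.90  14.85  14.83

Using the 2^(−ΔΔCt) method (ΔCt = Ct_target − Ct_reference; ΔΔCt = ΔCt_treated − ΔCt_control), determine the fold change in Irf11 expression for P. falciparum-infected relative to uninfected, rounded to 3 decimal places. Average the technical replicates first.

5.063

Mean Ct: Irf11 uninfected 19.150; Irf11 P. falciparum-infected 16.090; Actb uninfected 15.580; Actb P. falciparum-infected 14.860
ΔCt(uninfected) = 19.150 − 15.580 = 3.570
ΔCt(P. falciparum-infected) = 16.090 − 14.860 = 1.230
ΔΔCt = 1.230 − 3.570 = -2.340
Fold change = 2^(−(-2.340)) = 2^2.340 = 5.0630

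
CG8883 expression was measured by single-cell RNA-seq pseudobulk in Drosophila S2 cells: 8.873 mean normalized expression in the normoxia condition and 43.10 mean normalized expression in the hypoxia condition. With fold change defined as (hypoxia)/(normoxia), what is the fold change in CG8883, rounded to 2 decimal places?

4.86

Fold change = 43.10 / 8.873 = 4.857
CG8883 is upregulated.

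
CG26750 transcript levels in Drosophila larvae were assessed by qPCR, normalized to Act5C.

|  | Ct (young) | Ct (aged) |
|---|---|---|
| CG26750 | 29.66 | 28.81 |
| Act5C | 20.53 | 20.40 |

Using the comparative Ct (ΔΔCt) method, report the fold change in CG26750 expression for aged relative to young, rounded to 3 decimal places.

ΔCt(young) = 29.660 − 20.530 = 9.130
ΔCt(aged) = 28.810 − 20.400 = 8.410
ΔΔCt = 8.410 − 9.130 = -0.720
Fold change = 2^(−(-0.720)) = 2^0.720 = 1.6472

1.647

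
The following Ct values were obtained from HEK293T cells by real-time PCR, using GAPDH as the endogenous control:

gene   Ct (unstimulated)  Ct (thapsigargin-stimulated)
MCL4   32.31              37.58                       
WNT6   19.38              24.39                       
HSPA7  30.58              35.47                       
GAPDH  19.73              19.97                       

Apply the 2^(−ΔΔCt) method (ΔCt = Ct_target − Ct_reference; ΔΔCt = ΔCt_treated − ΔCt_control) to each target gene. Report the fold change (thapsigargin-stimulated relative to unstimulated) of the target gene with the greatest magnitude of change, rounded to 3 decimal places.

MCL4: ΔΔCt = (37.58−19.97) − (32.31−19.73) = 17.61 − 12.58 = 5.03; fold change = 2^-5.03 = 0.031
WNT6: ΔΔCt = (24.39−19.97) − (19.38−19.73) = 4.42 − (-0.35) = 4.77; fold change = 2^-4.77 = 0.037
HSPA7: ΔΔCt = (35.47−19.97) − (30.58−19.73) = 15.50 − 10.85 = 4.65; fold change = 2^-4.65 = 0.040
MCL4 has the largest |ΔΔCt| = 5.03.

0.031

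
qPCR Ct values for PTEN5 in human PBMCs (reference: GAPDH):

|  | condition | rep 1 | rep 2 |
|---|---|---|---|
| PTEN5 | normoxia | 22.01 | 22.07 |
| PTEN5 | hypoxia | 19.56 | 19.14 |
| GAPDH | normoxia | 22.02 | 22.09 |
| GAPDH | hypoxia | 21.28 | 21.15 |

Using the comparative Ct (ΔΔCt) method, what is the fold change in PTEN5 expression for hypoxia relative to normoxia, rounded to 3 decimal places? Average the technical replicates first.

3.605

Mean Ct: PTEN5 normoxia 22.040; PTEN5 hypoxia 19.350; GAPDH normoxia 22.055; GAPDH hypoxia 21.215
ΔCt(normoxia) = 22.040 − 22.055 = -0.015
ΔCt(hypoxia) = 19.350 − 21.215 = -1.865
ΔΔCt = -1.865 − (-0.015) = -1.850
Fold change = 2^(−(-1.850)) = 2^1.850 = 3.6050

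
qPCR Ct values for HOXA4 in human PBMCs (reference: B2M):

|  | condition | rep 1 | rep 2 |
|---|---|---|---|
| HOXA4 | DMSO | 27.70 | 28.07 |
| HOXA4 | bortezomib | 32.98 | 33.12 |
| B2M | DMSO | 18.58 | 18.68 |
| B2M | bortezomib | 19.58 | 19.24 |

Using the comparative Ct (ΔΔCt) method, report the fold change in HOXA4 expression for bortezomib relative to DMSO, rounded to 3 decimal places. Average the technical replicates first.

Mean Ct: HOXA4 DMSO 27.885; HOXA4 bortezomib 33.050; B2M DMSO 18.630; B2M bortezomib 19.410
ΔCt(DMSO) = 27.885 − 18.630 = 9.255
ΔCt(bortezomib) = 33.050 − 19.410 = 13.640
ΔΔCt = 13.640 − 9.255 = 4.385
Fold change = 2^(−4.385) = 0.0479

0.048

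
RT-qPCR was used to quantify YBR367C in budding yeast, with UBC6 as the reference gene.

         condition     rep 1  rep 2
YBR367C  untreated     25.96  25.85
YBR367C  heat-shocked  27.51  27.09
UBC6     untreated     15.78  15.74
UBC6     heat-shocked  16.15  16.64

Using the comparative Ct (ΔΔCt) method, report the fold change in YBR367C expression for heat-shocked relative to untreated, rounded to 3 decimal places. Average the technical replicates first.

Mean Ct: YBR367C untreated 25.905; YBR367C heat-shocked 27.300; UBC6 untreated 15.760; UBC6 heat-shocked 16.395
ΔCt(untreated) = 25.905 − 15.760 = 10.145
ΔCt(heat-shocked) = 27.300 − 16.395 = 10.905
ΔΔCt = 10.905 − 10.145 = 0.760
Fold change = 2^(−0.760) = 0.5905

0.590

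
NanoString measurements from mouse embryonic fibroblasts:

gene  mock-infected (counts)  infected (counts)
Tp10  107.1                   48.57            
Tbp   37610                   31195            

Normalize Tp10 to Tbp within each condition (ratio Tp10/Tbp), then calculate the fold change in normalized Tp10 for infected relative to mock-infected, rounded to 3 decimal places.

0.547

Tp10/Tbp (mock-infected) = 107.1 / 37610 = 0.0028476
Tp10/Tbp (infected) = 48.57 / 31195 = 0.001557
Fold change = 0.001557 / 0.0028476 = 0.5468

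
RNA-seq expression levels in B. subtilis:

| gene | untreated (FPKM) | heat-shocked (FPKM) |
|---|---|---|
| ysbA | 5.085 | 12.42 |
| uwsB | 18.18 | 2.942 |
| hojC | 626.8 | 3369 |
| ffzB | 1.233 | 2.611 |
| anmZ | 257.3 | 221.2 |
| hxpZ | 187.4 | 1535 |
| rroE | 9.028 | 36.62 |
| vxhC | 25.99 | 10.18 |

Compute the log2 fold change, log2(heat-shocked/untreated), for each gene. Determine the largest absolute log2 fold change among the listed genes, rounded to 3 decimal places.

3.034

log2(12.42/5.085) = 1.288  (ysbA)
log2(2.942/18.18) = -2.627  (uwsB)
log2(3369/626.8) = 2.426  (hojC)
log2(2.611/1.233) = 1.082  (ffzB)
log2(221.2/257.3) = -0.218  (anmZ)
log2(1535/187.4) = 3.034  (hxpZ)
log2(36.62/9.028) = 2.020  (rroE)
log2(10.18/25.99) = -1.352  (vxhC)
The largest magnitude belongs to hxpZ.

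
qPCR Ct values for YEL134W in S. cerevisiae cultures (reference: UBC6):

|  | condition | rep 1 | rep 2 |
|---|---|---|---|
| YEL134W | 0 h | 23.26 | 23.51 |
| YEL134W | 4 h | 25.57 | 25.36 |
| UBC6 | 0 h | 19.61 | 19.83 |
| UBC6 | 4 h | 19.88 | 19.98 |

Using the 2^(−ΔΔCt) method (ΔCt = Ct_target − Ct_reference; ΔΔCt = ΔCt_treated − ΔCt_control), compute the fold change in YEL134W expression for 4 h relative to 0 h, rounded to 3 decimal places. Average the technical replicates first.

Mean Ct: YEL134W 0 h 23.385; YEL134W 4 h 25.465; UBC6 0 h 19.720; UBC6 4 h 19.930
ΔCt(0 h) = 23.385 − 19.720 = 3.665
ΔCt(4 h) = 25.465 − 19.930 = 5.535
ΔΔCt = 5.535 − 3.665 = 1.870
Fold change = 2^(−1.870) = 0.2736

0.274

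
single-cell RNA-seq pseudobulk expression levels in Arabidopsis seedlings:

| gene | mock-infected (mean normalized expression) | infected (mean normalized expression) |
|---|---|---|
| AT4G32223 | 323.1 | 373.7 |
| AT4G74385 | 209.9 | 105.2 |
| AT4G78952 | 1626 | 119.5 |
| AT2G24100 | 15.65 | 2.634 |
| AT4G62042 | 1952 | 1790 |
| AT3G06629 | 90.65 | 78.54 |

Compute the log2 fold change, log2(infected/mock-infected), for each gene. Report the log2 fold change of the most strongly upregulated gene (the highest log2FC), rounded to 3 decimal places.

log2(373.7/323.1) = 0.210  (AT4G32223)
log2(105.2/209.9) = -0.997  (AT4G74385)
log2(119.5/1626) = -3.766  (AT4G78952)
log2(2.634/15.65) = -2.571  (AT2G24100)
log2(1790/1952) = -0.125  (AT4G62042)
log2(78.54/90.65) = -0.207  (AT3G06629)
AT4G32223 is most strongly upregulated.

0.210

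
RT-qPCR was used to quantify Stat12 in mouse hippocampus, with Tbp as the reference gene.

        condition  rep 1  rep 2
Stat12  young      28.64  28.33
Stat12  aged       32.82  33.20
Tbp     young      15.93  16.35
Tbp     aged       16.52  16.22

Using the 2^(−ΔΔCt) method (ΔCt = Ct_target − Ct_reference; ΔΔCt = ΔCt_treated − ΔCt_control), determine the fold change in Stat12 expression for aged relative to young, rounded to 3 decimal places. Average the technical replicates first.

Mean Ct: Stat12 young 28.485; Stat12 aged 33.010; Tbp young 16.140; Tbp aged 16.370
ΔCt(young) = 28.485 − 16.140 = 12.345
ΔCt(aged) = 33.010 − 16.370 = 16.640
ΔΔCt = 16.640 − 12.345 = 4.295
Fold change = 2^(−4.295) = 0.0509

0.051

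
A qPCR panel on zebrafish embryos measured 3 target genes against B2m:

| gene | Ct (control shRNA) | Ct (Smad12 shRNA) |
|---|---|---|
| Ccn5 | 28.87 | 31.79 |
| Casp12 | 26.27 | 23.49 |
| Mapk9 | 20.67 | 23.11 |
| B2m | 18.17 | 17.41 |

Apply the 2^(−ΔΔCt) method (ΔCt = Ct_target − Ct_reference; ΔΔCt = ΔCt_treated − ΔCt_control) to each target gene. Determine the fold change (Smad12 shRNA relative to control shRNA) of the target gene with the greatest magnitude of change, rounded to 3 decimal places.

0.078

Ccn5: ΔΔCt = (31.79−17.41) − (28.87−18.17) = 14.38 − 10.70 = 3.68; fold change = 2^-3.68 = 0.078
Casp12: ΔΔCt = (23.49−17.41) − (26.27−18.17) = 6.08 − 8.10 = -2.02; fold change = 2^2.02 = 4.056
Mapk9: ΔΔCt = (23.11−17.41) − (20.67−18.17) = 5.70 − 2.50 = 3.20; fold change = 2^-3.20 = 0.109
Ccn5 has the largest |ΔΔCt| = 3.68.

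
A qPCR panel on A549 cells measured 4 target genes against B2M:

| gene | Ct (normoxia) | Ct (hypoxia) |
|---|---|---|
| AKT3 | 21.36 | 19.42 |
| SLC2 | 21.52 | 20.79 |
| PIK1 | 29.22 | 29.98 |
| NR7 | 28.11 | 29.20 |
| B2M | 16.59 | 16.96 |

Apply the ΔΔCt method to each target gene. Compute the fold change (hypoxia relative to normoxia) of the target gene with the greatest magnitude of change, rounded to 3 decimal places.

4.959

AKT3: ΔΔCt = (19.42−16.96) − (21.36−16.59) = 2.46 − 4.77 = -2.31; fold change = 2^2.31 = 4.959
SLC2: ΔΔCt = (20.79−16.96) − (21.52−16.59) = 3.83 − 4.93 = -1.10; fold change = 2^1.10 = 2.144
PIK1: ΔΔCt = (29.98−16.96) − (29.22−16.59) = 13.02 − 12.63 = 0.39; fold change = 2^-0.39 = 0.763
NR7: ΔΔCt = (29.20−16.96) − (28.11−16.59) = 12.24 − 11.52 = 0.72; fold change = 2^-0.72 = 0.607
AKT3 has the largest |ΔΔCt| = 2.31.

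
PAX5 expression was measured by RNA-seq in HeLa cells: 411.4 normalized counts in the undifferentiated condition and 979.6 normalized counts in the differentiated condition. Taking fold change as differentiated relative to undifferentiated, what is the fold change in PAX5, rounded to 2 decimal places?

Fold change = 979.6 / 411.4 = 2.381
PAX5 is upregulated.

2.38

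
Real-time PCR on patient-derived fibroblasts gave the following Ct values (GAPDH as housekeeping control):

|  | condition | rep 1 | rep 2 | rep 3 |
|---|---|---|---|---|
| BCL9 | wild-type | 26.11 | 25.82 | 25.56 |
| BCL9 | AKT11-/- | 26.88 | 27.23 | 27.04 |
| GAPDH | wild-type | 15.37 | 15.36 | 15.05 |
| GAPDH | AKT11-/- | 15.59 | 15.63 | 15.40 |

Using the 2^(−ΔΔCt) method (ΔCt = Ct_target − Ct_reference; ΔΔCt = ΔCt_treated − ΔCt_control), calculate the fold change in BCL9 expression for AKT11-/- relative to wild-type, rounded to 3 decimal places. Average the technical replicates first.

0.521

Mean Ct: BCL9 wild-type 25.830; BCL9 AKT11-/- 27.050; GAPDH wild-type 15.260; GAPDH AKT11-/- 15.540
ΔCt(wild-type) = 25.830 − 15.260 = 10.570
ΔCt(AKT11-/-) = 27.050 − 15.540 = 11.510
ΔΔCt = 11.510 − 10.570 = 0.940
Fold change = 2^(−0.940) = 0.5212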